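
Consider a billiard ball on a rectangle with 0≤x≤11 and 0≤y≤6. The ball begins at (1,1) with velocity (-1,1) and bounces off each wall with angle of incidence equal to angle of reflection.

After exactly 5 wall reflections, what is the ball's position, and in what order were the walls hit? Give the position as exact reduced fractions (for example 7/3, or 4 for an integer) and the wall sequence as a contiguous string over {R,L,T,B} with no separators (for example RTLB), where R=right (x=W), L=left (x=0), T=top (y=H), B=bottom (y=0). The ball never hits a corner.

Final position: (6,6)
Wall sequence: LTBRT

1. t=1 → L at (0,2); v=(1,1)
2. t=4 → T at (4,6); v=(1,-1)
3. t=6 → B at (10,0); v=(1,1)
4. t=1 → R at (11,1); v=(-1,1)
5. t=5 → T at (6,6); v=(-1,-1)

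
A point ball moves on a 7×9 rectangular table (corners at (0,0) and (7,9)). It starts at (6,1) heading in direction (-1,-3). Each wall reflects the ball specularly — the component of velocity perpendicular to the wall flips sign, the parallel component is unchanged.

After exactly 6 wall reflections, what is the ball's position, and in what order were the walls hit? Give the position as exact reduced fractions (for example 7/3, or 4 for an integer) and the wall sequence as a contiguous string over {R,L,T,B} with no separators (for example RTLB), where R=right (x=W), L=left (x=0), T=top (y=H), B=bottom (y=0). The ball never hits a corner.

1. t=1/3 → B at (17/3,0); v=(-1,3)
2. t=3 → T at (8/3,9); v=(-1,-3)
3. t=8/3 → L at (0,1); v=(1,-3)
4. t=1/3 → B at (1/3,0); v=(1,3)
5. t=3 → T at (10/3,9); v=(1,-3)
6. t=3 → B at (19/3,0); v=(1,3)

Final position: (19/3,0)
Wall sequence: BTLBTB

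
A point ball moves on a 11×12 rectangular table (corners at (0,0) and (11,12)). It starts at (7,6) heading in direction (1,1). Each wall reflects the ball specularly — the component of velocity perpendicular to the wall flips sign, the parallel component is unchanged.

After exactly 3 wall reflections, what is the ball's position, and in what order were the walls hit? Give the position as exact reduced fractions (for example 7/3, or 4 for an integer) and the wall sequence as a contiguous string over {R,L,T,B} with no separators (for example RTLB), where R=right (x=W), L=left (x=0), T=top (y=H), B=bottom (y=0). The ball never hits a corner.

1. t=4 → R at (11,10); v=(-1,1)
2. t=2 → T at (9,12); v=(-1,-1)
3. t=9 → L at (0,3); v=(1,-1)

Final position: (0,3)
Wall sequence: RTL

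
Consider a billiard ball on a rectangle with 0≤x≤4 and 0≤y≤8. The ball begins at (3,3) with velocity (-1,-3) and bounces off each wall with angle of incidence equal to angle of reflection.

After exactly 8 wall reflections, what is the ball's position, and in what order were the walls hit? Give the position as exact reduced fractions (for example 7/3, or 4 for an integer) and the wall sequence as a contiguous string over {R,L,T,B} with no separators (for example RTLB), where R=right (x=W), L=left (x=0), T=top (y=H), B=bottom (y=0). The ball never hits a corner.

1. t=1 → B at (2,0); v=(-1,3)
2. t=2 → L at (0,6); v=(1,3)
3. t=2/3 → T at (2/3,8); v=(1,-3)
4. t=8/3 → B at (10/3,0); v=(1,3)
5. t=2/3 → R at (4,2); v=(-1,3)
6. t=2 → T at (2,8); v=(-1,-3)
7. t=2 → L at (0,2); v=(1,-3)
8. t=2/3 → B at (2/3,0); v=(1,3)

Final position: (2/3,0)
Wall sequence: BLTBRTLB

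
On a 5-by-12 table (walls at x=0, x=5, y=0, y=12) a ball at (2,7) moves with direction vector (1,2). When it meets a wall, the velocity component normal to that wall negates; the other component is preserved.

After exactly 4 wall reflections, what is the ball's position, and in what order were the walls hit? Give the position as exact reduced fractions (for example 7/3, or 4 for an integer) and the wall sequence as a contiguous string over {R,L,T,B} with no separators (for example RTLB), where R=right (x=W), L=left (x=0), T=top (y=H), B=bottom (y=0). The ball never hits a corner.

1. t=5/2 → T at (9/2,12); v=(1,-2)
2. t=1/2 → R at (5,11); v=(-1,-2)
3. t=5 → L at (0,1); v=(1,-2)
4. t=1/2 → B at (1/2,0); v=(1,2)

Final position: (1/2,0)
Wall sequence: TRLB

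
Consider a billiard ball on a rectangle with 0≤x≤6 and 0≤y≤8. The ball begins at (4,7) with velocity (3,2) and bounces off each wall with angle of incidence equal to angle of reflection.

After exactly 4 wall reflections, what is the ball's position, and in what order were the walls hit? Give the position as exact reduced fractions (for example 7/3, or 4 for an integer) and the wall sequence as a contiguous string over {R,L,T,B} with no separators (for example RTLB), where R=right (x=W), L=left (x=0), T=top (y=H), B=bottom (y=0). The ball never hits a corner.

Final position: (11/2,0)
Wall sequence: TRLB

1. t=1/2 → T at (11/2,8); v=(3,-2)
2. t=1/6 → R at (6,23/3); v=(-3,-2)
3. t=2 → L at (0,11/3); v=(3,-2)
4. t=11/6 → B at (11/2,0); v=(3,2)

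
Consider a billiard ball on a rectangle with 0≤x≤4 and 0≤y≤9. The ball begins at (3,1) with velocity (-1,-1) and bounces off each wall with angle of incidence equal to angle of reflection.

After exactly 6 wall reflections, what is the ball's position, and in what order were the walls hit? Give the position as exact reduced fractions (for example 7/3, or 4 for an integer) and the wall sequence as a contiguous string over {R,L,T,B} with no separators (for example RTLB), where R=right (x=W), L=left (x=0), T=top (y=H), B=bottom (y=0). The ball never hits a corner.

Final position: (4,4)
Wall sequence: BLRTLR

1. t=1 → B at (2,0); v=(-1,1)
2. t=2 → L at (0,2); v=(1,1)
3. t=4 → R at (4,6); v=(-1,1)
4. t=3 → T at (1,9); v=(-1,-1)
5. t=1 → L at (0,8); v=(1,-1)
6. t=4 → R at (4,4); v=(-1,-1)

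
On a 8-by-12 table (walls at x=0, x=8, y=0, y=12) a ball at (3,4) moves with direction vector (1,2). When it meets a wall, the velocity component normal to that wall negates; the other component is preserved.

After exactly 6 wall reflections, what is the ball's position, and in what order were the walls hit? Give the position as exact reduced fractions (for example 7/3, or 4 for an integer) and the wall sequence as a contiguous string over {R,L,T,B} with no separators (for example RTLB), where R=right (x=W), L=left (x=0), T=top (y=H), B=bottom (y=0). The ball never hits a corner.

1. t=4 → T at (7,12); v=(1,-2)
2. t=1 → R at (8,10); v=(-1,-2)
3. t=5 → B at (3,0); v=(-1,2)
4. t=3 → L at (0,6); v=(1,2)
5. t=3 → T at (3,12); v=(1,-2)
6. t=5 → R at (8,2); v=(-1,-2)

Final position: (8,2)
Wall sequence: TRBLTR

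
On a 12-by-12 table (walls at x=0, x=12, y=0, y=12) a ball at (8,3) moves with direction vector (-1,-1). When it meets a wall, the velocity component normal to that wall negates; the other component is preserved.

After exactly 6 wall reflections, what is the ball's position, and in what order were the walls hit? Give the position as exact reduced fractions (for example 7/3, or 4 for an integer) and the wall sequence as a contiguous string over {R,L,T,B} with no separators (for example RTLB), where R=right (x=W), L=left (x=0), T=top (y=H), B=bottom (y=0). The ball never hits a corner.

Final position: (0,5)
Wall sequence: BLTRBL

1. t=3 → B at (5,0); v=(-1,1)
2. t=5 → L at (0,5); v=(1,1)
3. t=7 → T at (7,12); v=(1,-1)
4. t=5 → R at (12,7); v=(-1,-1)
5. t=7 → B at (5,0); v=(-1,1)
6. t=5 → L at (0,5); v=(1,1)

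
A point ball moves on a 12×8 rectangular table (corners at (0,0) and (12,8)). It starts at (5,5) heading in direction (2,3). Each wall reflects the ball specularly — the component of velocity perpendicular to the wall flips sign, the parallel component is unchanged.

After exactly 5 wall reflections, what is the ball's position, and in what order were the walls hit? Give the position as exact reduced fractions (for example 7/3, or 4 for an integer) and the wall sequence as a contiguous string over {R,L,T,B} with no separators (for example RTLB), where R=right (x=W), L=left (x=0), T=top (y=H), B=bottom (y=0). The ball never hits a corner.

1. t=1 → T at (7,8); v=(2,-3)
2. t=5/2 → R at (12,1/2); v=(-2,-3)
3. t=1/6 → B at (35/3,0); v=(-2,3)
4. t=8/3 → T at (19/3,8); v=(-2,-3)
5. t=8/3 → B at (1,0); v=(-2,3)

Final position: (1,0)
Wall sequence: TRBTB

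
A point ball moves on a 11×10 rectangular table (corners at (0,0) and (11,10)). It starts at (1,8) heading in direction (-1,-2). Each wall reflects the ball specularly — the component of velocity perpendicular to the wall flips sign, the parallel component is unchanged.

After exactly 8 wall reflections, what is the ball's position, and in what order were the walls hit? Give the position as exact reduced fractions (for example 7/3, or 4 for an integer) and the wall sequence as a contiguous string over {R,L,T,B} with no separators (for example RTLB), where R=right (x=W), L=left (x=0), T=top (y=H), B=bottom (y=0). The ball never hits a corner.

Final position: (1,0)
Wall sequence: LBTRBTLB

1. t=1 → L at (0,6); v=(1,-2)
2. t=3 → B at (3,0); v=(1,2)
3. t=5 → T at (8,10); v=(1,-2)
4. t=3 → R at (11,4); v=(-1,-2)
5. t=2 → B at (9,0); v=(-1,2)
6. t=5 → T at (4,10); v=(-1,-2)
7. t=4 → L at (0,2); v=(1,-2)
8. t=1 → B at (1,0); v=(1,2)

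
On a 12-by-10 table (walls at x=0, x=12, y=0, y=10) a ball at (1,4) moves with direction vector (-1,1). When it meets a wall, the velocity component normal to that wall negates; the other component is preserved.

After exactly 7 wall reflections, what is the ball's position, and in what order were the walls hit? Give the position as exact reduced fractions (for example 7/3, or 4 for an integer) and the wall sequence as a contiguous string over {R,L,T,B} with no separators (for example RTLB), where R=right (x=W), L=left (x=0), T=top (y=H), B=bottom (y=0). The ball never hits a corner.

1. t=1 → L at (0,5); v=(1,1)
2. t=5 → T at (5,10); v=(1,-1)
3. t=7 → R at (12,3); v=(-1,-1)
4. t=3 → B at (9,0); v=(-1,1)
5. t=9 → L at (0,9); v=(1,1)
6. t=1 → T at (1,10); v=(1,-1)
7. t=10 → B at (11,0); v=(1,1)

Final position: (11,0)
Wall sequence: LTRBLTB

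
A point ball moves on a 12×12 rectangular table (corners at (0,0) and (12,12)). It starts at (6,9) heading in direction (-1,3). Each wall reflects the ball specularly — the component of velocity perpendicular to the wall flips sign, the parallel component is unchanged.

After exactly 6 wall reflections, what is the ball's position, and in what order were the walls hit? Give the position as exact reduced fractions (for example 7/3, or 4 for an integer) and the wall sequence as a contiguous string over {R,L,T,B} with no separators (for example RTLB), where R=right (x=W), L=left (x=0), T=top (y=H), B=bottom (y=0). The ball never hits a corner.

Final position: (11,12)
Wall sequence: TBLTBT

1. t=1 → T at (5,12); v=(-1,-3)
2. t=4 → B at (1,0); v=(-1,3)
3. t=1 → L at (0,3); v=(1,3)
4. t=3 → T at (3,12); v=(1,-3)
5. t=4 → B at (7,0); v=(1,3)
6. t=4 → T at (11,12); v=(1,-3)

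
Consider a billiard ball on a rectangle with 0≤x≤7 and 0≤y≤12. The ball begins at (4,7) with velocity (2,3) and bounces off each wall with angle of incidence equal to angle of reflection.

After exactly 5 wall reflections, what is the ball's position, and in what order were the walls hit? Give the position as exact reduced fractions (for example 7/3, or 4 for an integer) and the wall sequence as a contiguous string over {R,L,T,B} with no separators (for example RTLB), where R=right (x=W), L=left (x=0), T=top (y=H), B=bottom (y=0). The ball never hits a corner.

Final position: (7,17/2)
Wall sequence: RTLBR

1. t=3/2 → R at (7,23/2); v=(-2,3)
2. t=1/6 → T at (20/3,12); v=(-2,-3)
3. t=10/3 → L at (0,2); v=(2,-3)
4. t=2/3 → B at (4/3,0); v=(2,3)
5. t=17/6 → R at (7,17/2); v=(-2,3)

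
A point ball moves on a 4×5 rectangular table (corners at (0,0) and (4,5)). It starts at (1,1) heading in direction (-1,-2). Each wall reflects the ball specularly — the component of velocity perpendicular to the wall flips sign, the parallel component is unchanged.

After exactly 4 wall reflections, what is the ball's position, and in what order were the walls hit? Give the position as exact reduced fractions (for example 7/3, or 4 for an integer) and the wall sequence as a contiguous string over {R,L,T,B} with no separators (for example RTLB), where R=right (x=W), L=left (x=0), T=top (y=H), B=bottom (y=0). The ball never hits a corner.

1. t=1/2 → B at (1/2,0); v=(-1,2)
2. t=1/2 → L at (0,1); v=(1,2)
3. t=2 → T at (2,5); v=(1,-2)
4. t=2 → R at (4,1); v=(-1,-2)

Final position: (4,1)
Wall sequence: BLTR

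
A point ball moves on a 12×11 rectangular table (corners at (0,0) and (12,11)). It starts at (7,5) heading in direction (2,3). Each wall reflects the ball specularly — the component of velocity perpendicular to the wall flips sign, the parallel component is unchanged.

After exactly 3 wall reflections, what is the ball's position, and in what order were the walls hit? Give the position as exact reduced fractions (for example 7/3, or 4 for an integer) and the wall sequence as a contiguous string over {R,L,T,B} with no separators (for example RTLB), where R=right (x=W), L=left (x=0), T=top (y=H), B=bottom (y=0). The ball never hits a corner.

Final position: (17/3,0)
Wall sequence: TRB

1. t=2 → T at (11,11); v=(2,-3)
2. t=1/2 → R at (12,19/2); v=(-2,-3)
3. t=19/6 → B at (17/3,0); v=(-2,3)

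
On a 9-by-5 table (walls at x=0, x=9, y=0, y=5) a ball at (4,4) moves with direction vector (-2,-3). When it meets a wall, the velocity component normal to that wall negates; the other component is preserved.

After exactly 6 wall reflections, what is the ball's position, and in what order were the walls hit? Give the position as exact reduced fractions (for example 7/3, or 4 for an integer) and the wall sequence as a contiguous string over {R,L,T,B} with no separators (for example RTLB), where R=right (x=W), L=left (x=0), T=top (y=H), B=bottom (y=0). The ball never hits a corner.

1. t=4/3 → B at (4/3,0); v=(-2,3)
2. t=2/3 → L at (0,2); v=(2,3)
3. t=1 → T at (2,5); v=(2,-3)
4. t=5/3 → B at (16/3,0); v=(2,3)
5. t=5/3 → T at (26/3,5); v=(2,-3)
6. t=1/6 → R at (9,9/2); v=(-2,-3)

Final position: (9,9/2)
Wall sequence: BLTBTR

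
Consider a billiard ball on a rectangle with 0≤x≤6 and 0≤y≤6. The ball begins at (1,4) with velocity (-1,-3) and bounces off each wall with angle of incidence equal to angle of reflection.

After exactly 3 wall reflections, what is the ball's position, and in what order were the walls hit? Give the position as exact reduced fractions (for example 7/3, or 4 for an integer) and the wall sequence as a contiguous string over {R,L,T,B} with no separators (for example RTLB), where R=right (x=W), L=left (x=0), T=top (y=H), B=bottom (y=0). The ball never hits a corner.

1. t=1 → L at (0,1); v=(1,-3)
2. t=1/3 → B at (1/3,0); v=(1,3)
3. t=2 → T at (7/3,6); v=(1,-3)

Final position: (7/3,6)
Wall sequence: LBT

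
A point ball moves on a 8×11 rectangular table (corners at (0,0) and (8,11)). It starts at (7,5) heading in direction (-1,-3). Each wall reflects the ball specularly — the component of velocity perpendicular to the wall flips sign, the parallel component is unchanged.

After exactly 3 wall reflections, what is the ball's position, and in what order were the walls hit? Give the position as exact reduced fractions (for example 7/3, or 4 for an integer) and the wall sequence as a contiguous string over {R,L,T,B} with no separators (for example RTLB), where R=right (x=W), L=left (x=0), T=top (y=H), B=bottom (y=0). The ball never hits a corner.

1. t=5/3 → B at (16/3,0); v=(-1,3)
2. t=11/3 → T at (5/3,11); v=(-1,-3)
3. t=5/3 → L at (0,6); v=(1,-3)

Final position: (0,6)
Wall sequence: BTL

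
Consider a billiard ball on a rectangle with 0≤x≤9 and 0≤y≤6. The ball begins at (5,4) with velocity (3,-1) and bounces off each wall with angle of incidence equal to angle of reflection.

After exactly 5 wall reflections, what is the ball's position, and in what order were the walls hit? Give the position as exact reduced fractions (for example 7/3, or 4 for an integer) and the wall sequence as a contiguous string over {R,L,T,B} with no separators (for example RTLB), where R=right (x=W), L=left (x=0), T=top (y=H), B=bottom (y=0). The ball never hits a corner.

1. t=4/3 → R at (9,8/3); v=(-3,-1)
2. t=8/3 → B at (1,0); v=(-3,1)
3. t=1/3 → L at (0,1/3); v=(3,1)
4. t=3 → R at (9,10/3); v=(-3,1)
5. t=8/3 → T at (1,6); v=(-3,-1)

Final position: (1,6)
Wall sequence: RBLRT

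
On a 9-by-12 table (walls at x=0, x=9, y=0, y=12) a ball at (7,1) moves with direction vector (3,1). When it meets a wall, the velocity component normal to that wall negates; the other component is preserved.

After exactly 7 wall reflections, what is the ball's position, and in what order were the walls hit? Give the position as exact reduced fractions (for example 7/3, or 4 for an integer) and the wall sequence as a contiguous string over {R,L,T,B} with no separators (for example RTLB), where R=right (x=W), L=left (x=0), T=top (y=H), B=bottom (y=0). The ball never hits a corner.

1. t=2/3 → R at (9,5/3); v=(-3,1)
2. t=3 → L at (0,14/3); v=(3,1)
3. t=3 → R at (9,23/3); v=(-3,1)
4. t=3 → L at (0,32/3); v=(3,1)
5. t=4/3 → T at (4,12); v=(3,-1)
6. t=5/3 → R at (9,31/3); v=(-3,-1)
7. t=3 → L at (0,22/3); v=(3,-1)

Final position: (0,22/3)
Wall sequence: RLRLTRL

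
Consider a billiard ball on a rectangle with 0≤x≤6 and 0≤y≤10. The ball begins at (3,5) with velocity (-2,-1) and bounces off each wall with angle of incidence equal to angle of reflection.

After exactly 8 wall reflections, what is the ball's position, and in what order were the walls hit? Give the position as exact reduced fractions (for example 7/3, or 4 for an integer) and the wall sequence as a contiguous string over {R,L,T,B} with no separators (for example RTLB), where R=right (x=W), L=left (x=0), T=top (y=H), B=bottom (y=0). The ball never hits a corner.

Final position: (6,17/2)
Wall sequence: LRBLRLTR

1. t=3/2 → L at (0,7/2); v=(2,-1)
2. t=3 → R at (6,1/2); v=(-2,-1)
3. t=1/2 → B at (5,0); v=(-2,1)
4. t=5/2 → L at (0,5/2); v=(2,1)
5. t=3 → R at (6,11/2); v=(-2,1)
6. t=3 → L at (0,17/2); v=(2,1)
7. t=3/2 → T at (3,10); v=(2,-1)
8. t=3/2 → R at (6,17/2); v=(-2,-1)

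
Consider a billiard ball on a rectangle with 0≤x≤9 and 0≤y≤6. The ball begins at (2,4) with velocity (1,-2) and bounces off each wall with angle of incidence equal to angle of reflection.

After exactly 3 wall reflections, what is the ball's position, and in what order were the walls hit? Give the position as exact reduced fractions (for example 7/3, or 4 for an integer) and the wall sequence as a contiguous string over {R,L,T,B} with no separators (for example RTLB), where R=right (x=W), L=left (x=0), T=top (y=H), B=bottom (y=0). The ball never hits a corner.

1. t=2 → B at (4,0); v=(1,2)
2. t=3 → T at (7,6); v=(1,-2)
3. t=2 → R at (9,2); v=(-1,-2)

Final position: (9,2)
Wall sequence: BTR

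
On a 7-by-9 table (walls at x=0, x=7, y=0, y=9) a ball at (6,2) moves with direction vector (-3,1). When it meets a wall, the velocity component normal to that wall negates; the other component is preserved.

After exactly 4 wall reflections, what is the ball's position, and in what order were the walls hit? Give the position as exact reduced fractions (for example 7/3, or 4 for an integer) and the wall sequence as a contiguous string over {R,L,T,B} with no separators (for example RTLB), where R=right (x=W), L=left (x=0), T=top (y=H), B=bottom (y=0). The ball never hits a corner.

Final position: (1,9)
Wall sequence: LRLT

1. t=2 → L at (0,4); v=(3,1)
2. t=7/3 → R at (7,19/3); v=(-3,1)
3. t=7/3 → L at (0,26/3); v=(3,1)
4. t=1/3 → T at (1,9); v=(3,-1)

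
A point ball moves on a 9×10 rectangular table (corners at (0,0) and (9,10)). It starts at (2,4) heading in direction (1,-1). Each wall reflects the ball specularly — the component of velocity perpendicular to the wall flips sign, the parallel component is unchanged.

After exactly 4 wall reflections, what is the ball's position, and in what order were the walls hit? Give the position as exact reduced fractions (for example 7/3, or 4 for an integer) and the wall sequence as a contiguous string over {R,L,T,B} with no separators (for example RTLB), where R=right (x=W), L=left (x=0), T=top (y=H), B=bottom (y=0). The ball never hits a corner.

Final position: (0,8)
Wall sequence: BRTL

1. t=4 → B at (6,0); v=(1,1)
2. t=3 → R at (9,3); v=(-1,1)
3. t=7 → T at (2,10); v=(-1,-1)
4. t=2 → L at (0,8); v=(1,-1)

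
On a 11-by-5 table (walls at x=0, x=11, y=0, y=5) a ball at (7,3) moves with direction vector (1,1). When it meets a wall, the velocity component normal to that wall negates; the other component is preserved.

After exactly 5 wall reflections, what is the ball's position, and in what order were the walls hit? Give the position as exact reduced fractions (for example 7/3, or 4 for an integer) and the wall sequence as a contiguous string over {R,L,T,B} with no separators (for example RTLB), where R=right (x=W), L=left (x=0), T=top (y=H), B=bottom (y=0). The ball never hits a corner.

1. t=2 → T at (9,5); v=(1,-1)
2. t=2 → R at (11,3); v=(-1,-1)
3. t=3 → B at (8,0); v=(-1,1)
4. t=5 → T at (3,5); v=(-1,-1)
5. t=3 → L at (0,2); v=(1,-1)

Final position: (0,2)
Wall sequence: TRBTL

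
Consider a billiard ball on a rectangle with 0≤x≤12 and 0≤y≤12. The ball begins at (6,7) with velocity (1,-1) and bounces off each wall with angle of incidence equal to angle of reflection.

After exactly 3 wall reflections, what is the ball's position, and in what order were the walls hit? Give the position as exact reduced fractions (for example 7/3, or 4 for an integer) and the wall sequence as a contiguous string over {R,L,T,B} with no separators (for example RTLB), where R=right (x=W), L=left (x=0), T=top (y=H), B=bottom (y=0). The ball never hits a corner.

Final position: (0,11)
Wall sequence: RBL

1. t=6 → R at (12,1); v=(-1,-1)
2. t=1 → B at (11,0); v=(-1,1)
3. t=11 → L at (0,11); v=(1,1)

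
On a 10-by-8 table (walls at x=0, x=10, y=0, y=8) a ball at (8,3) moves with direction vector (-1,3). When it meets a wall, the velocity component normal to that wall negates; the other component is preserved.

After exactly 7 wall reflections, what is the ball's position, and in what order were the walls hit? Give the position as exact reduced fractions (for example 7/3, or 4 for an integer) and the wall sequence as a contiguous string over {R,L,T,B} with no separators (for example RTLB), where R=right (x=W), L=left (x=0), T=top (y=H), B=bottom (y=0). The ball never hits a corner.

Final position: (7,0)
Wall sequence: TBTLBTB

1. t=5/3 → T at (19/3,8); v=(-1,-3)
2. t=8/3 → B at (11/3,0); v=(-1,3)
3. t=8/3 → T at (1,8); v=(-1,-3)
4. t=1 → L at (0,5); v=(1,-3)
5. t=5/3 → B at (5/3,0); v=(1,3)
6. t=8/3 → T at (13/3,8); v=(1,-3)
7. t=8/3 → B at (7,0); v=(1,3)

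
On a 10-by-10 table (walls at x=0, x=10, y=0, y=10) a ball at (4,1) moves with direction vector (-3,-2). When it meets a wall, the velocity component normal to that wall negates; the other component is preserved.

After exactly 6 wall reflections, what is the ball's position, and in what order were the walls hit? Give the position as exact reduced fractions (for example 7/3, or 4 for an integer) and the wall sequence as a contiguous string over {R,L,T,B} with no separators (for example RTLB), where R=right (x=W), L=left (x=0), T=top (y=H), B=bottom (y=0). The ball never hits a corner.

Final position: (15/2,0)
Wall sequence: BLRTLB

1. t=1/2 → B at (5/2,0); v=(-3,2)
2. t=5/6 → L at (0,5/3); v=(3,2)
3. t=10/3 → R at (10,25/3); v=(-3,2)
4. t=5/6 → T at (15/2,10); v=(-3,-2)
5. t=5/2 → L at (0,5); v=(3,-2)
6. t=5/2 → B at (15/2,0); v=(3,2)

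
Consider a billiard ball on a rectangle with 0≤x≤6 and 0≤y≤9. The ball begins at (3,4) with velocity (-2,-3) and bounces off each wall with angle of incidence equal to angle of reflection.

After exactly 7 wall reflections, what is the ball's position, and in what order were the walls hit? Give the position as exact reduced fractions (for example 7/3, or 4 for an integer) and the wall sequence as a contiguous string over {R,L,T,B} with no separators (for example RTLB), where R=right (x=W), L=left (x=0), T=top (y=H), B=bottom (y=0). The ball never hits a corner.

Final position: (17/3,9)
Wall sequence: BLTRBLT

1. t=4/3 → B at (1/3,0); v=(-2,3)
2. t=1/6 → L at (0,1/2); v=(2,3)
3. t=17/6 → T at (17/3,9); v=(2,-3)
4. t=1/6 → R at (6,17/2); v=(-2,-3)
5. t=17/6 → B at (1/3,0); v=(-2,3)
6. t=1/6 → L at (0,1/2); v=(2,3)
7. t=17/6 → T at (17/3,9); v=(2,-3)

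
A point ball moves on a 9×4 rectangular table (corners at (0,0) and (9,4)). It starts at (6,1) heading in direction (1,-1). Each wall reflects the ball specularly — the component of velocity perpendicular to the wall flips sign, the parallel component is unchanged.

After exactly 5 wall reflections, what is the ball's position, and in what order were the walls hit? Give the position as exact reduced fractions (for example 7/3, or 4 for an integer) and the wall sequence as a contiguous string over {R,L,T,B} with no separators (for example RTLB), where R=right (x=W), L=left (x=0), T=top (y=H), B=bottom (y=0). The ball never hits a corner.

1. t=1 → B at (7,0); v=(1,1)
2. t=2 → R at (9,2); v=(-1,1)
3. t=2 → T at (7,4); v=(-1,-1)
4. t=4 → B at (3,0); v=(-1,1)
5. t=3 → L at (0,3); v=(1,1)

Final position: (0,3)
Wall sequence: BRTBL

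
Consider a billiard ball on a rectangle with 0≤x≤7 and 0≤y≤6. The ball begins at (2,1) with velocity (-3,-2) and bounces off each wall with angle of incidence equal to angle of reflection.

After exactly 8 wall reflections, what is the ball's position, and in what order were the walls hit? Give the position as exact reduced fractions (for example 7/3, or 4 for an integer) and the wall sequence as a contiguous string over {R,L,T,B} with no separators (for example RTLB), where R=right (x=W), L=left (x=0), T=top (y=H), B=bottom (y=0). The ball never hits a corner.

Final position: (3/2,6)
Wall sequence: BLRTLBRT

1. t=1/2 → B at (1/2,0); v=(-3,2)
2. t=1/6 → L at (0,1/3); v=(3,2)
3. t=7/3 → R at (7,5); v=(-3,2)
4. t=1/2 → T at (11/2,6); v=(-3,-2)
5. t=11/6 → L at (0,7/3); v=(3,-2)
6. t=7/6 → B at (7/2,0); v=(3,2)
7. t=7/6 → R at (7,7/3); v=(-3,2)
8. t=11/6 → T at (3/2,6); v=(-3,-2)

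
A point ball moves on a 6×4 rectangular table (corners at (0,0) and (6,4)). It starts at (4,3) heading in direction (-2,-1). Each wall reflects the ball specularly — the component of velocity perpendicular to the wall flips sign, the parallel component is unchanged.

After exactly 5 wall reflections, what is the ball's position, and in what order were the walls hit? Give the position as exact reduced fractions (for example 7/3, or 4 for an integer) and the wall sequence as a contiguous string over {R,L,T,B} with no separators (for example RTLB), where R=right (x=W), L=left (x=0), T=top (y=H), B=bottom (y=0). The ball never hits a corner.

Final position: (0,3)
Wall sequence: LBRTL

1. t=2 → L at (0,1); v=(2,-1)
2. t=1 → B at (2,0); v=(2,1)
3. t=2 → R at (6,2); v=(-2,1)
4. t=2 → T at (2,4); v=(-2,-1)
5. t=1 → L at (0,3); v=(2,-1)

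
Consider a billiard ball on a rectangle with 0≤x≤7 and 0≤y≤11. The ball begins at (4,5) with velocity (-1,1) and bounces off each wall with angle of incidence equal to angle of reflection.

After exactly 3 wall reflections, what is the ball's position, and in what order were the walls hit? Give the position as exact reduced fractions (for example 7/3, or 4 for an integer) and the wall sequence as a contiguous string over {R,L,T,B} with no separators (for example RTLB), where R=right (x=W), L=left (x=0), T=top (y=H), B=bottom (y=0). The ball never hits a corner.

Final position: (7,6)
Wall sequence: LTR

1. t=4 → L at (0,9); v=(1,1)
2. t=2 → T at (2,11); v=(1,-1)
3. t=5 → R at (7,6); v=(-1,-1)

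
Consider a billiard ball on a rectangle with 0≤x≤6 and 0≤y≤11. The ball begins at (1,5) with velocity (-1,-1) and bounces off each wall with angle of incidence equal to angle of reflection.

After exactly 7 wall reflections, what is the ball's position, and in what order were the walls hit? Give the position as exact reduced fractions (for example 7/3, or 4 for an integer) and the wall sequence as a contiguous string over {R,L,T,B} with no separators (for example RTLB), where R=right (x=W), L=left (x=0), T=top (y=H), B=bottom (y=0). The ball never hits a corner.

1. t=1 → L at (0,4); v=(1,-1)
2. t=4 → B at (4,0); v=(1,1)
3. t=2 → R at (6,2); v=(-1,1)
4. t=6 → L at (0,8); v=(1,1)
5. t=3 → T at (3,11); v=(1,-1)
6. t=3 → R at (6,8); v=(-1,-1)
7. t=6 → L at (0,2); v=(1,-1)

Final position: (0,2)
Wall sequence: LBRLTRL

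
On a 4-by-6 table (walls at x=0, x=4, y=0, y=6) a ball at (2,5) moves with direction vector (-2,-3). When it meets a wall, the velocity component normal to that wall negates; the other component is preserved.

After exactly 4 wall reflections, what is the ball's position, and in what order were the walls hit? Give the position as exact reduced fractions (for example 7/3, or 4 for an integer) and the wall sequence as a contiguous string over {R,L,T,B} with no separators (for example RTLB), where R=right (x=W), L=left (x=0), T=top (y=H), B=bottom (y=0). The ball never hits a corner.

1. t=1 → L at (0,2); v=(2,-3)
2. t=2/3 → B at (4/3,0); v=(2,3)
3. t=4/3 → R at (4,4); v=(-2,3)
4. t=2/3 → T at (8/3,6); v=(-2,-3)

Final position: (8/3,6)
Wall sequence: LBRT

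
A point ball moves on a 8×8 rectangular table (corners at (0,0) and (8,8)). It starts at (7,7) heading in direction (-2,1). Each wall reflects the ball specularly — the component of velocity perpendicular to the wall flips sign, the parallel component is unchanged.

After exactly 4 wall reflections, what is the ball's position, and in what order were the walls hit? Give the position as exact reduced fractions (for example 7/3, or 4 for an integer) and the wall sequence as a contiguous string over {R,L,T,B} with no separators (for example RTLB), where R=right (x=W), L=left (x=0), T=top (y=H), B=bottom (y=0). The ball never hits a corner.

1. t=1 → T at (5,8); v=(-2,-1)
2. t=5/2 → L at (0,11/2); v=(2,-1)
3. t=4 → R at (8,3/2); v=(-2,-1)
4. t=3/2 → B at (5,0); v=(-2,1)

Final position: (5,0)
Wall sequence: TLRB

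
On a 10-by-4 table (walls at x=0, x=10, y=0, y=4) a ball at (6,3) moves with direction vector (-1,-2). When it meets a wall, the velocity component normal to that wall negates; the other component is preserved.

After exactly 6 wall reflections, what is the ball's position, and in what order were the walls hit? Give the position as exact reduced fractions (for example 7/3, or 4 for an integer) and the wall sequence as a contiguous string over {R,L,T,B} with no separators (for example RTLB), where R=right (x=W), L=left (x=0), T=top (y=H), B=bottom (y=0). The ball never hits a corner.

1. t=3/2 → B at (9/2,0); v=(-1,2)
2. t=2 → T at (5/2,4); v=(-1,-2)
3. t=2 → B at (1/2,0); v=(-1,2)
4. t=1/2 → L at (0,1); v=(1,2)
5. t=3/2 → T at (3/2,4); v=(1,-2)
6. t=2 → B at (7/2,0); v=(1,2)

Final position: (7/2,0)
Wall sequence: BTBLTB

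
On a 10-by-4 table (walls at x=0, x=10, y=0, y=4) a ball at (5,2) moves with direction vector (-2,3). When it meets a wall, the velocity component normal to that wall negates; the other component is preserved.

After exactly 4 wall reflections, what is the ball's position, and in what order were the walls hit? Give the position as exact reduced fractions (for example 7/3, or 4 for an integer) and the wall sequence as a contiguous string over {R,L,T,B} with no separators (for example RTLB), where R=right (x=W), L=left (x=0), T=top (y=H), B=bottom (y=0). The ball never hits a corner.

Final position: (5/3,4)
Wall sequence: TBLT

1. t=2/3 → T at (11/3,4); v=(-2,-3)
2. t=4/3 → B at (1,0); v=(-2,3)
3. t=1/2 → L at (0,3/2); v=(2,3)
4. t=5/6 → T at (5/3,4); v=(2,-3)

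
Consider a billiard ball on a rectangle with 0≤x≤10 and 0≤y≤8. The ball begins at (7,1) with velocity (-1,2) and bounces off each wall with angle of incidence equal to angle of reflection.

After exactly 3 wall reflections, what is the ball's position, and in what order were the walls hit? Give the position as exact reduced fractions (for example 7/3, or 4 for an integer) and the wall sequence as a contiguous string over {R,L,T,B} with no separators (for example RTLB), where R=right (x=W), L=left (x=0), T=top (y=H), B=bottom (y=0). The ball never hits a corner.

Final position: (1/2,0)
Wall sequence: TLB

1. t=7/2 → T at (7/2,8); v=(-1,-2)
2. t=7/2 → L at (0,1); v=(1,-2)
3. t=1/2 → B at (1/2,0); v=(1,2)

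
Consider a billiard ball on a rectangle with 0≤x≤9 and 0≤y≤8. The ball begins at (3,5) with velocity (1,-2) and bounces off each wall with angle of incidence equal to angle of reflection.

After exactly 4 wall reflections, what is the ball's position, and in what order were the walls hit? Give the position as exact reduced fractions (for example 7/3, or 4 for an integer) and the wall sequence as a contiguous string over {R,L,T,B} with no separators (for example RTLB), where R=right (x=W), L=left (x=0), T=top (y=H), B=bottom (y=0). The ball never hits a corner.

Final position: (9/2,0)
Wall sequence: BRTB

1. t=5/2 → B at (11/2,0); v=(1,2)
2. t=7/2 → R at (9,7); v=(-1,2)
3. t=1/2 → T at (17/2,8); v=(-1,-2)
4. t=4 → B at (9/2,0); v=(-1,2)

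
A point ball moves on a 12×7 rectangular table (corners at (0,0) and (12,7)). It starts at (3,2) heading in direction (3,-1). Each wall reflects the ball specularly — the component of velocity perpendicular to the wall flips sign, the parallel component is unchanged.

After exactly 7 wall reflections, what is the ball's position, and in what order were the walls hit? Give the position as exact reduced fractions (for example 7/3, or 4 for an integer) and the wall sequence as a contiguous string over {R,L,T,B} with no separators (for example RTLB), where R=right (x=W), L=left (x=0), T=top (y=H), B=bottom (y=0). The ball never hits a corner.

1. t=2 → B at (9,0); v=(3,1)
2. t=1 → R at (12,1); v=(-3,1)
3. t=4 → L at (0,5); v=(3,1)
4. t=2 → T at (6,7); v=(3,-1)
5. t=2 → R at (12,5); v=(-3,-1)
6. t=4 → L at (0,1); v=(3,-1)
7. t=1 → B at (3,0); v=(3,1)

Final position: (3,0)
Wall sequence: BRLTRLB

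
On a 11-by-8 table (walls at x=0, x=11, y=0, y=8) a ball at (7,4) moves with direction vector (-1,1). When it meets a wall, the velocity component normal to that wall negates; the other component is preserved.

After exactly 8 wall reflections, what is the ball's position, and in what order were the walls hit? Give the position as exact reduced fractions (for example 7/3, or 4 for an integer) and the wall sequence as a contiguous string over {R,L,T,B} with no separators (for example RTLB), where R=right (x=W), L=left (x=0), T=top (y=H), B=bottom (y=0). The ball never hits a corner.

Final position: (7,8)
Wall sequence: TLBRTBLT

1. t=4 → T at (3,8); v=(-1,-1)
2. t=3 → L at (0,5); v=(1,-1)
3. t=5 → B at (5,0); v=(1,1)
4. t=6 → R at (11,6); v=(-1,1)
5. t=2 → T at (9,8); v=(-1,-1)
6. t=8 → B at (1,0); v=(-1,1)
7. t=1 → L at (0,1); v=(1,1)
8. t=7 → T at (7,8); v=(1,-1)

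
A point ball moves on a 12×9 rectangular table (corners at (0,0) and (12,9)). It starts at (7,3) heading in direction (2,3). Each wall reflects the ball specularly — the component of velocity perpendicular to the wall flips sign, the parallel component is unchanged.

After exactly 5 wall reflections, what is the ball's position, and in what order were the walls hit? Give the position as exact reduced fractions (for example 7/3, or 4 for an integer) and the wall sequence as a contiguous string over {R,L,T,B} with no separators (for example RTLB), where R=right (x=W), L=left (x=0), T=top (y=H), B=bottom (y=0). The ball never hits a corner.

Final position: (0,15/2)
Wall sequence: TRBTL

1. t=2 → T at (11,9); v=(2,-3)
2. t=1/2 → R at (12,15/2); v=(-2,-3)
3. t=5/2 → B at (7,0); v=(-2,3)
4. t=3 → T at (1,9); v=(-2,-3)
5. t=1/2 → L at (0,15/2); v=(2,-3)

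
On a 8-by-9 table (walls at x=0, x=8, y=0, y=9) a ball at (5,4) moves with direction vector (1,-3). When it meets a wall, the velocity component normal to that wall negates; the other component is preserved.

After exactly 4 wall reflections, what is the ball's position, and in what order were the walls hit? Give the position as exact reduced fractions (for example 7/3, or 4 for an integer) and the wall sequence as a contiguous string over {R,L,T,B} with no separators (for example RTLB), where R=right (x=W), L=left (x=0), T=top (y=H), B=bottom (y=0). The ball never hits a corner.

1. t=4/3 → B at (19/3,0); v=(1,3)
2. t=5/3 → R at (8,5); v=(-1,3)
3. t=4/3 → T at (20/3,9); v=(-1,-3)
4. t=3 → B at (11/3,0); v=(-1,3)

Final position: (11/3,0)
Wall sequence: BRTB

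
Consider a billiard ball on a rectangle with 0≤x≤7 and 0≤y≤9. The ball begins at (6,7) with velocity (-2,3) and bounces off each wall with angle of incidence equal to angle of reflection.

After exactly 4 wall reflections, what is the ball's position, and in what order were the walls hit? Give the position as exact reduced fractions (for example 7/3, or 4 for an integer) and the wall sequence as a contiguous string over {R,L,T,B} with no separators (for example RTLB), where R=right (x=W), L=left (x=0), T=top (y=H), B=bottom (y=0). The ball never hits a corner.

1. t=2/3 → T at (14/3,9); v=(-2,-3)
2. t=7/3 → L at (0,2); v=(2,-3)
3. t=2/3 → B at (4/3,0); v=(2,3)
4. t=17/6 → R at (7,17/2); v=(-2,3)

Final position: (7,17/2)
Wall sequence: TLBR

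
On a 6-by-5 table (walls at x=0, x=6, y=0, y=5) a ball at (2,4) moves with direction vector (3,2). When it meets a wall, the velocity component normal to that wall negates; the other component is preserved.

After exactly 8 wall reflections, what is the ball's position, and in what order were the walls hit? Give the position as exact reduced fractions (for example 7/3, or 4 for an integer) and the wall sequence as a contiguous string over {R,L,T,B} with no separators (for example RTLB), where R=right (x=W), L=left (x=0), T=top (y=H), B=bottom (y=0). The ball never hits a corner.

1. t=1/2 → T at (7/2,5); v=(3,-2)
2. t=5/6 → R at (6,10/3); v=(-3,-2)
3. t=5/3 → B at (1,0); v=(-3,2)
4. t=1/3 → L at (0,2/3); v=(3,2)
5. t=2 → R at (6,14/3); v=(-3,2)
6. t=1/6 → T at (11/2,5); v=(-3,-2)
7. t=11/6 → L at (0,4/3); v=(3,-2)
8. t=2/3 → B at (2,0); v=(3,2)

Final position: (2,0)
Wall sequence: TRBLRTLB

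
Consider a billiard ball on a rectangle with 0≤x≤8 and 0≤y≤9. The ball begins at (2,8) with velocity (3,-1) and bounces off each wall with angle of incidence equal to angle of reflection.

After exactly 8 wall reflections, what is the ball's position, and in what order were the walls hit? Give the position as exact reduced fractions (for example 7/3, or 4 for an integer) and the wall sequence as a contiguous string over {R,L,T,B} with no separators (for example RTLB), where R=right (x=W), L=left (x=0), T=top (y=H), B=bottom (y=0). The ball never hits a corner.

Final position: (5,9)
Wall sequence: RLRBLRLT

1. t=2 → R at (8,6); v=(-3,-1)
2. t=8/3 → L at (0,10/3); v=(3,-1)
3. t=8/3 → R at (8,2/3); v=(-3,-1)
4. t=2/3 → B at (6,0); v=(-3,1)
5. t=2 → L at (0,2); v=(3,1)
6. t=8/3 → R at (8,14/3); v=(-3,1)
7. t=8/3 → L at (0,22/3); v=(3,1)
8. t=5/3 → T at (5,9); v=(3,-1)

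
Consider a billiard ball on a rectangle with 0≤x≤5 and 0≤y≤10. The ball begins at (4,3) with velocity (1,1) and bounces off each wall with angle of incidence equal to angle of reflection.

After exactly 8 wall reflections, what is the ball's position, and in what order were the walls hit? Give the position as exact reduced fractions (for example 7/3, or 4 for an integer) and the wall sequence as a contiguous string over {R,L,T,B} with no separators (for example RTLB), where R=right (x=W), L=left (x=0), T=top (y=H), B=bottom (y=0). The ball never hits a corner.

1. t=1 → R at (5,4); v=(-1,1)
2. t=5 → L at (0,9); v=(1,1)
3. t=1 → T at (1,10); v=(1,-1)
4. t=4 → R at (5,6); v=(-1,-1)
5. t=5 → L at (0,1); v=(1,-1)
6. t=1 → B at (1,0); v=(1,1)
7. t=4 → R at (5,4); v=(-1,1)
8. t=5 → L at (0,9); v=(1,1)

Final position: (0,9)
Wall sequence: RLTRLBRL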